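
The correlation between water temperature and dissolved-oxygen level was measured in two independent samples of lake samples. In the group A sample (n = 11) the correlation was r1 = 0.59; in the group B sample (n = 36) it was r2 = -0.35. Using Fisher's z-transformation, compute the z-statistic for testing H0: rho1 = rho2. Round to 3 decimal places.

2.647

z1 = atanh(0.59) = 0.677666,  z2 = atanh(-0.35) = -0.365444
SE = √(1/(n1−3) + 1/(n2−3)) = √(1/8 + 1/33) = √(0.1250000 + 0.0303030) = √0.1553030 = 0.394085
z = (z1 − z2)/SE = (0.677666 − (-0.365444)) / 0.394085 = 1.043110 / 0.394085 = 2.647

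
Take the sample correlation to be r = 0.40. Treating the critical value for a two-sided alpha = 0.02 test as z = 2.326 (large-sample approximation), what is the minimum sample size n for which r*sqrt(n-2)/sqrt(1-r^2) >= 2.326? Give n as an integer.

31

Need r·√(n−2)/√(1−r²) ≥ 2.326
√(n−2) ≥ 2.326·√(1−0.1600) / 0.40 = 2.326·0.916515 / 0.40 = 5.3295
n−2 ≥ 28.4036  ⇒  n ≥ 30.4036
Smallest integer n = 31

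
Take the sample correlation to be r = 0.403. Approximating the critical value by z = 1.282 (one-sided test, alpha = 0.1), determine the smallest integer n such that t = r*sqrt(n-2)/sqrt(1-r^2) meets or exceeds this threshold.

Need r·√(n−2)/√(1−r²) ≥ 1.282
√(n−2) ≥ 1.282·√(1−0.162409) / 0.403 = 1.282·0.915200 / 0.403 = 2.9114
n−2 ≥ 8.4762  ⇒  n ≥ 10.4762
Smallest integer n = 11

11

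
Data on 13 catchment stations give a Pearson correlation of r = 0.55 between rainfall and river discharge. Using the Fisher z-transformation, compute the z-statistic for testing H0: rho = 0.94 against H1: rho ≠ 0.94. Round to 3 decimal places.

Fisher z: atanh(0.55) = 0.618381, atanh(0.94) = 1.738049
z = (z_r − z_0)·√(n−3) = (0.618381 − 1.738049)·√10 = -1.119668 · 3.162278 = -3.541

-3.541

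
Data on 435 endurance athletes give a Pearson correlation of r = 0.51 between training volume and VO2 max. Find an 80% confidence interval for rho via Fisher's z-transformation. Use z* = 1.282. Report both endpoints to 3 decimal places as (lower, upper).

z_r = atanh(0.51) = 0.562730;  SE = 1/√(n−3) = 1/√432 = 0.048113
z-limits: 0.562730 ± 1.282·0.048113 = 0.562730 ± 0.061681 = [0.501049, 0.624411]
ρ-limits: (tanh 0.501049, tanh 0.624411) = (0.463, 0.554)

(0.463, 0.554)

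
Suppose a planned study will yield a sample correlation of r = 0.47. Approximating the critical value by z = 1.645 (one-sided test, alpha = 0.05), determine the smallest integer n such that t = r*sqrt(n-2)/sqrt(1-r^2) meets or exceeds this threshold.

Need r·√(n−2)/√(1−r²) ≥ 1.645
√(n−2) ≥ 1.645·√(1−0.2209) / 0.47 = 1.645·0.882666 / 0.47 = 3.0893
n−2 ≥ 9.5438  ⇒  n ≥ 11.5438
Smallest integer n = 12

12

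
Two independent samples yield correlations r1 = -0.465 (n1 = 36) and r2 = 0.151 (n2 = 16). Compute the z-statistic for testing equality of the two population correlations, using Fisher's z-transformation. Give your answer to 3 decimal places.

-2.003

Fisher z-transforms: z1 = atanh(-0.465) = -0.503672, z2 = atanh(0.151) = 0.152164; difference d = -0.655836
Var(d) = 1/33 + 1/13 = 0.0303030 + 0.0769231 = 0.1072261
z = d/√Var(d) = -0.655836 / √0.1072261 = -0.655836 / 0.327454 = -2.003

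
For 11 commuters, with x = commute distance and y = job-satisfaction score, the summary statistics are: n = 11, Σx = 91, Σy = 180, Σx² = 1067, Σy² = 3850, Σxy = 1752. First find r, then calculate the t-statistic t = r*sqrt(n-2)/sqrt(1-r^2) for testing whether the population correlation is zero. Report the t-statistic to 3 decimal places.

S_xy = nΣxy − ΣxΣy = 11·1752 − 91·180 = 19272 − 16380 = 2892
S_xx = nΣx² − (Σx)² = 11·1067 − 91² = 11737 − 8281 = 3456
S_yy = nΣy² − (Σy)² = 11·3850 − 180² = 42350 − 32400 = 9950
r = S_xy / √(S_xx·S_yy) = 2892 / √(3456·9950) = 2892 / √34387200 = 2892 / 5864.0600 = 0.4932
t = r·√(n−2)/√(1−r²) = 0.4932·√9 / √(1−0.243246) = 1.479600 / 0.869916 = 1.701

1.701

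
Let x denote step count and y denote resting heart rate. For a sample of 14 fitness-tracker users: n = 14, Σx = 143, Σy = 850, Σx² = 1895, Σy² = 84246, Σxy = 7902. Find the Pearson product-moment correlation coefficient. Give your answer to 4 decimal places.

Numerator: nΣxy − (Σx)(Σy) = 14·7902 − (143)(850) = -10922
Denominator: √[(nΣx²−(Σx)²)(nΣy²−(Σy)²)]
  nΣx²−(Σx)² = 14·1895 − 20449 = 6081;  nΣy²−(Σy)² = 14·84246 − 722500 = 456944
  √(6081·456944) = √2778676464 = 52713.1527
r = -10922 / 52713.1527 = -0.2072

-0.2072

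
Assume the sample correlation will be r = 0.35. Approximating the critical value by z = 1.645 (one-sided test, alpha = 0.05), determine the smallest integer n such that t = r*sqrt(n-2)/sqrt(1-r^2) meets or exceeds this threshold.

r√(n−2)/√(1−r²) ≥ 1.645  ⇔  n−2 ≥ (1.645)²·(1−r²)/r²
(1−r²)/r² = (1−0.1225)/0.1225 = 7.1633
n ≥ 2 + 2.706025·7.1633 = 2 + 19.3841 = 21.3841
⌈21.3841⌉ = 22

22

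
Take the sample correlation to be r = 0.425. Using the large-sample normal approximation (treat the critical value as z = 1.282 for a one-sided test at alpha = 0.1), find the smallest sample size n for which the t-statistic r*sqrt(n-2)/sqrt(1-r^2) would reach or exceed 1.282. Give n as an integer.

Need r·√(n−2)/√(1−r²) ≥ 1.282
√(n−2) ≥ 1.282·√(1−0.180625) / 0.425 = 1.282·0.905193 / 0.425 = 2.7305
n−2 ≥ 7.4556  ⇒  n ≥ 9.4556
Smallest integer n = 10

10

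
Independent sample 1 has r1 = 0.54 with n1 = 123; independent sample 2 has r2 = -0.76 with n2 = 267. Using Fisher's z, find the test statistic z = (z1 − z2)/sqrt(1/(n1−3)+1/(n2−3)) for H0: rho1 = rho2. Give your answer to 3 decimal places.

14.536

z1 = atanh(0.54) = 0.604156,  z2 = atanh(-0.76) = -0.996215
SE = √(1/(n1−3) + 1/(n2−3)) = √(1/120 + 1/264) = √(0.0083333 + 0.0037879) = √0.0121212 = 0.110096
z = (z1 − z2)/SE = (0.604156 − (-0.996215)) / 0.110096 = 1.600371 / 0.110096 = 14.536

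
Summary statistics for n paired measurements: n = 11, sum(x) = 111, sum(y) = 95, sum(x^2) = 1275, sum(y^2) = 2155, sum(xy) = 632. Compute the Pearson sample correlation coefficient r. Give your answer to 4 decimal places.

-0.7184

Numerator: nΣxy − (Σx)(Σy) = 11·632 − (111)(95) = -3593
Denominator: √[(nΣx²−(Σx)²)(nΣy²−(Σy)²)]
  nΣx²−(Σx)² = 11·1275 − 12321 = 1704;  nΣy²−(Σy)² = 11·2155 − 9025 = 14680
  √(1704·14680) = √25014720 = 5001.4718
r = -3593 / 5001.4718 = -0.7184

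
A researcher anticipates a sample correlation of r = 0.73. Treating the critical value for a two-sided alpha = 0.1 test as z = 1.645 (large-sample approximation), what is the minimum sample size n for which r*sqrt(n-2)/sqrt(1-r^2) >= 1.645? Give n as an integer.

Need r·√(n−2)/√(1−r²) ≥ 1.645
√(n−2) ≥ 1.645·√(1−0.5329) / 0.73 = 1.645·0.683447 / 0.73 = 1.5401
n−2 ≥ 2.3719  ⇒  n ≥ 4.3719
Smallest integer n = 5

5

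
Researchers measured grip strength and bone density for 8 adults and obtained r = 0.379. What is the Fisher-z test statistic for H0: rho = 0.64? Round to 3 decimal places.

-0.803

Fisher z: atanh(0.379) = 0.398891, atanh(0.64) = 0.758174
z = (z_r − z_0)·√(n−3) = (0.398891 − 0.758174)·√5 = -0.359283 · 2.236068 = -0.803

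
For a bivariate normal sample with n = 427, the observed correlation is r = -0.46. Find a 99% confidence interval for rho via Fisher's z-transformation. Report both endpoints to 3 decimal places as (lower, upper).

(-0.553, -0.356)

Fisher z: z_r = atanh(r) = ½·ln((1+(-0.46))/(1−(-0.46))) = -0.497311
SE(z) = 1/√(n−3) = 1/√424 = 0.048564
99% ⇒ z* = 2.576; margin = 2.576·0.048564 = 0.125101
CI on z-scale: (-0.622412, -0.372210)
Back-transform: tanh(-0.622412) = -0.552805, tanh(-0.372210) = -0.355923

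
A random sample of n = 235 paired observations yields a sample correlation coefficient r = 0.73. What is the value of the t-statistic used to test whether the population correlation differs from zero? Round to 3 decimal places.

1 − r² = 1 − 0.5329 = 0.4671;  √(1−r²) = 0.683447
√(n−2) = √233 = 15.264338
t = r·√(n−2)/√(1−r²) = 0.73 · 15.264338 / 0.683447 = 16.304

16.304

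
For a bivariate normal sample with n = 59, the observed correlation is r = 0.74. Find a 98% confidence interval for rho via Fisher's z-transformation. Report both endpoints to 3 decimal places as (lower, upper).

z_r = atanh(0.74) = 0.950479;  SE = 1/√(n−3) = 1/√56 = 0.133631
z-limits: 0.950479 ± 2.326·0.133631 = 0.950479 ± 0.310826 = [0.639653, 1.261305]
ρ-limits: (tanh 0.639653, tanh 1.261305) = (0.565, 0.851)

(0.565, 0.851)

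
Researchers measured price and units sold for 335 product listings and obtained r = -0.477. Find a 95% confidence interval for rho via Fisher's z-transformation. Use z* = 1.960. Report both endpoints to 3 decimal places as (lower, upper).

(-0.556, -0.390)

z_r = atanh(-0.477) = -0.519093;  SE = 1/√(n−3) = 1/√332 = 0.054882
z-limits: -0.519093 ± 1.960·0.054882 = -0.519093 ± 0.107569 = [-0.626662, -0.411524]
ρ-limits: (tanh -0.626662, tanh -0.411524) = (-0.556, -0.390)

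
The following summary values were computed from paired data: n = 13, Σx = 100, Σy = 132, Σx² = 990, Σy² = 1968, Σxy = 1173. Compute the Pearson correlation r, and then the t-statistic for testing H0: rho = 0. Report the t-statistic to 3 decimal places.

Numerator: nΣxy − (Σx)(Σy) = 13·1173 − (100)(132) = 2049
Denominator: √[(nΣx²−(Σx)²)(nΣy²−(Σy)²)]
  nΣx²−(Σx)² = 13·990 − 10000 = 2870;  nΣy²−(Σy)² = 13·1968 − 17424 = 8160
  √(2870·8160) = √23419200 = 4839.3388
r = 2049 / 4839.3388 = 0.4234
t = r·√(n−2)/√(1−r²) = 0.4234·√11 / √(1−0.179268) = 1.404259 / 0.905943 = 1.550

1.550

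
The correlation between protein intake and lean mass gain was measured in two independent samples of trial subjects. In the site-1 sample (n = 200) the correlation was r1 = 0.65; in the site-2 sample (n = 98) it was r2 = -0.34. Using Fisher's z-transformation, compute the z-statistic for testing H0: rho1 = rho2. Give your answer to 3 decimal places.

9.042

Fisher z-transforms: z1 = atanh(0.65) = 0.775299, z2 = atanh(-0.34) = -0.354093; difference d = 1.129392
Var(d) = 1/197 + 1/95 = 0.0050761 + 0.0105263 = 0.0156024
z = d/√Var(d) = 1.129392 / √0.0156024 = 1.129392 / 0.124910 = 9.042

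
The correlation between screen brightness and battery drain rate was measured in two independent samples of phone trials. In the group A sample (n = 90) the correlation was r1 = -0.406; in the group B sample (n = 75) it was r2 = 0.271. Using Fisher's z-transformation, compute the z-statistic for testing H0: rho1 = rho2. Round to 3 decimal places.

-4.449

Fisher z-transforms: z1 = atanh(-0.406) = -0.430812, z2 = atanh(0.271) = 0.277943; difference d = -0.708755
Var(d) = 1/87 + 1/72 = 0.0114943 + 0.0138889 = 0.0253832
z = d/√Var(d) = -0.708755 / √0.0253832 = -0.708755 / 0.159321 = -4.449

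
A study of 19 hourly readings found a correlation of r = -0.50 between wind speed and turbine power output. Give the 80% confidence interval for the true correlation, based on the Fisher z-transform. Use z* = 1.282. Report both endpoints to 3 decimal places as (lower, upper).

z_r = atanh(-0.50) = -0.549306;  SE = 1/√(n−3) = 1/√16 = 0.250000
z-limits: -0.549306 ± 1.282·0.250000 = -0.549306 ± 0.320500 = [-0.869806, -0.228806]
ρ-limits: (tanh -0.869806, tanh -0.228806) = (-0.701, -0.225)

(-0.701, -0.225)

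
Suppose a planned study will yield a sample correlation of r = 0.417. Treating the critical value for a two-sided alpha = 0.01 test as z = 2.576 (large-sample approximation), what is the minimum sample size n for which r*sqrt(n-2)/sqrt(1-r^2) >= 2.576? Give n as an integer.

r√(n−2)/√(1−r²) ≥ 2.576  ⇔  n−2 ≥ (2.576)²·(1−r²)/r²
(1−r²)/r² = (1−0.173889)/0.173889 = 4.7508
n ≥ 2 + 6.635776·4.7508 = 2 + 31.5252 = 33.5252
⌈33.5252⌉ = 34

34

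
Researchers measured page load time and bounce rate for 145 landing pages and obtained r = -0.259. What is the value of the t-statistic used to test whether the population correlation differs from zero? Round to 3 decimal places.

1 − r² = 1 − 0.067081 = 0.932919;  √(1−r²) = 0.965877
√(n−2) = √143 = 11.958261
t = r·√(n−2)/√(1−r²) = -0.259 · 11.958261 / 0.965877 = -3.207

-3.207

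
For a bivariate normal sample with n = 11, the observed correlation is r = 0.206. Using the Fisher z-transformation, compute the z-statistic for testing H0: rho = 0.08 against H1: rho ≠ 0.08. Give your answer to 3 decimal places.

Fisher z: atanh(0.206) = 0.208990, atanh(0.08) = 0.080171
z = (z_r − z_0)·√(n−3) = (0.208990 − 0.080171)·√8 = 0.128819 · 2.828427 = 0.364

0.364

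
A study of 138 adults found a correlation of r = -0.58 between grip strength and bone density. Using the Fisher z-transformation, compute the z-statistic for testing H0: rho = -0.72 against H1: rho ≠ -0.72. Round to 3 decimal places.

2.849

z_r = atanh(-0.58) = -0.662463,  z_0 = atanh(-0.72) = -0.907645
SE = 1/√(n−3) = 1/√135 = 0.086066
z = (z_r − z_0)/SE = (-0.662463 − (-0.907645)) / 0.086066 = 0.245182 / 0.086066 = 2.849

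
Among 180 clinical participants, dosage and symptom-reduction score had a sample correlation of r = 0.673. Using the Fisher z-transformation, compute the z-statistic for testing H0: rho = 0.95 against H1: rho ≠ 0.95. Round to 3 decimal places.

z_r = atanh(0.673) = 0.816207,  z_0 = atanh(0.95) = 1.831781
SE = 1/√(n−3) = 1/√177 = 0.075165
z = (z_r − z_0)/SE = (0.816207 − 1.831781) / 0.075165 = -1.015574 / 0.075165 = -13.511

-13.511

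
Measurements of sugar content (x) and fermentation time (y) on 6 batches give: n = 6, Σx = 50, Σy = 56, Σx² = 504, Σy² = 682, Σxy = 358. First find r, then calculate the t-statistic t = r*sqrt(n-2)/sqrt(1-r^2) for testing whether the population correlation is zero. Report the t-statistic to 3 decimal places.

S_xy = nΣxy − ΣxΣy = 6·358 − 50·56 = 2148 − 2800 = -652
S_xx = nΣx² − (Σx)² = 6·504 − 50² = 3024 − 2500 = 524
S_yy = nΣy² − (Σy)² = 6·682 − 56² = 4092 − 3136 = 956
r = S_xy / √(S_xx·S_yy) = -652 / √(524·956) = -652 / √500944 = -652 / 707.7740 = -0.9212
t = r·√(n−2)/√(1−r²) = -0.9212·√4 / √(1−0.848609) = -1.842400 / 0.389090 = -4.735

-4.735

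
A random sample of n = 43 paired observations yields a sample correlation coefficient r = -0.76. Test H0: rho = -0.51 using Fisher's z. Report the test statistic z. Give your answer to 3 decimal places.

-2.742

Fisher z: atanh(-0.76) = -0.996215, atanh(-0.51) = -0.562730
z = (z_r − z_0)·√(n−3) = (-0.996215 − (-0.562730))·√40 = -0.433485 · 6.324555 = -2.742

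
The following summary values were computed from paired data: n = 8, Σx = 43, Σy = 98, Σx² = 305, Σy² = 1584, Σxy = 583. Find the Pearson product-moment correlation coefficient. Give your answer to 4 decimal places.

S_xy = nΣxy − ΣxΣy = 8·583 − 43·98 = 4664 − 4214 = 450
S_xx = nΣx² − (Σx)² = 8·305 − 43² = 2440 − 1849 = 591
S_yy = nΣy² − (Σy)² = 8·1584 − 98² = 12672 − 9604 = 3068
r = S_xy / √(S_xx·S_yy) = 450 / √(591·3068) = 450 / √1813188 = 450 / 1346.5467 = 0.3342

0.3342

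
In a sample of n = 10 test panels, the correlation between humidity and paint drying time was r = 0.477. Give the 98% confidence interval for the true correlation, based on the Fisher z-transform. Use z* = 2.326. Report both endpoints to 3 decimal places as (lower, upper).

(-0.345, 0.885)

z_r = atanh(0.477) = 0.519093;  SE = 1/√(n−3) = 1/√7 = 0.377964
z-limits: 0.519093 ± 2.326·0.377964 = 0.519093 ± 0.879144 = [-0.360051, 1.398237]
ρ-limits: (tanh -0.360051, tanh 1.398237) = (-0.345, 0.885)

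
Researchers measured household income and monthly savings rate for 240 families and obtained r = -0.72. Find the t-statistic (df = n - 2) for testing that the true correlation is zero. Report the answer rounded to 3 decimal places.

1 − r² = 1 − 0.5184 = 0.4816;  √(1−r²) = 0.693974
√(n−2) = √238 = 15.427249
t = r·√(n−2)/√(1−r²) = -0.72 · 15.427249 / 0.693974 = -16.006

-16.006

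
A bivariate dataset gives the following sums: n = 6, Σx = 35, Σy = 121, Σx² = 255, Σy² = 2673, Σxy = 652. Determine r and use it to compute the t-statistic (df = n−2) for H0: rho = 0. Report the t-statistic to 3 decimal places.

S_xy = nΣxy − ΣxΣy = 6·652 − 35·121 = 3912 − 4235 = -323
S_xx = nΣx² − (Σx)² = 6·255 − 35² = 1530 − 1225 = 305
S_yy = nΣy² − (Σy)² = 6·2673 − 121² = 16038 − 14641 = 1397
r = S_xy / √(S_xx·S_yy) = -323 / √(305·1397) = -323 / √426085 = -323 / 652.7519 = -0.4948
t = r·√(n−2)/√(1−r²) = -0.4948·√4 / √(1−0.244827) = -0.989600 / 0.869007 = -1.139

-1.139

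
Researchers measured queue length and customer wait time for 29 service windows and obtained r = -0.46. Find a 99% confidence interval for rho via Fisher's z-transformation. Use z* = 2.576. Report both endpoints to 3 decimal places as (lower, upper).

z_r = atanh(-0.46) = -0.497311;  SE = 1/√(n−3) = 1/√26 = 0.196116
z-limits: -0.497311 ± 2.576·0.196116 = -0.497311 ± 0.505195 = [-1.002506, 0.007884]
ρ-limits: (tanh -1.002506, tanh 0.007884) = (-0.763, 0.008)

(-0.763, 0.008)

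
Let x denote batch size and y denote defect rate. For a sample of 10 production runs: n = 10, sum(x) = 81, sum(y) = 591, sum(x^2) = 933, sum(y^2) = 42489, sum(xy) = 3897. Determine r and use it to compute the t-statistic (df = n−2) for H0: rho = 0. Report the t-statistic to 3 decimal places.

-2.207

S_xy = nΣxy − ΣxΣy = 10·3897 − 81·591 = 38970 − 47871 = -8901
S_xx = nΣx² − (Σx)² = 10·933 − 81² = 9330 − 6561 = 2769
S_yy = nΣy² − (Σy)² = 10·42489 − 591² = 424890 − 349281 = 75609
r = S_xy / √(S_xx·S_yy) = -8901 / √(2769·75609) = -8901 / √209361321 = -8901 / 14469.3234 = -0.6152
t = r·√(n−2)/√(1−r²) = -0.6152·√8 / √(1−0.378471) = -1.740048 / 0.788371 = -2.207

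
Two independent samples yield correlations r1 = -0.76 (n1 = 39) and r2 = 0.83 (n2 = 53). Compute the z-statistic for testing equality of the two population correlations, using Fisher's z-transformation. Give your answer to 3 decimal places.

z1 = atanh(-0.76) = -0.996215,  z2 = atanh(0.83) = 1.188136
SE = √(1/(n1−3) + 1/(n2−3)) = √(1/36 + 1/50) = √(0.0277778 + 0.0200000) = √0.0477778 = 0.218581
z = (z1 − z2)/SE = (-0.996215 − 1.188136) / 0.218581 = -2.184351 / 0.218581 = -9.993

-9.993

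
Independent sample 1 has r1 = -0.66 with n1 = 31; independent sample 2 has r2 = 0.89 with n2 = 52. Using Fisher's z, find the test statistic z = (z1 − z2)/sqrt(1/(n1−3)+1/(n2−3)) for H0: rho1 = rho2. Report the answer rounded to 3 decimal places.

-9.349

Fisher z-transforms: z1 = atanh(-0.66) = -0.792814, z2 = atanh(0.89) = 1.421926; difference d = -2.214740
Var(d) = 1/28 + 1/49 = 0.0357143 + 0.0204082 = 0.0561225
z = d/√Var(d) = -2.214740 / √0.0561225 = -2.214740 / 0.236902 = -9.349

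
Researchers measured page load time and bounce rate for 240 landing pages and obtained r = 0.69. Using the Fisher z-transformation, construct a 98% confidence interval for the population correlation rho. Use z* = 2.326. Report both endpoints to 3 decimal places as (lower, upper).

(0.602, 0.761)

z_r = atanh(0.69) = 0.847956;  SE = 1/√(n−3) = 1/√237 = 0.064957
z-limits: 0.847956 ± 2.326·0.064957 = 0.847956 ± 0.151090 = [0.696866, 0.999046]
ρ-limits: (tanh 0.696866, tanh 0.999046) = (0.602, 0.761)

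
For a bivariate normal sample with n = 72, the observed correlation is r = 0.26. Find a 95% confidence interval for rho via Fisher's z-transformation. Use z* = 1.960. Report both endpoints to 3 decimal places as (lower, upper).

Fisher z: z_r = atanh(r) = ½·ln((1+0.26)/(1−0.26)) = 0.266108
SE(z) = 1/√(n−3) = 1/√69 = 0.120386
95% ⇒ z* = 1.960; margin = 1.960·0.120386 = 0.235957
CI on z-scale: (0.030151, 0.502065)
Back-transform: tanh(0.030151) = 0.030142, tanh(0.502065) = 0.463740

(0.030, 0.464)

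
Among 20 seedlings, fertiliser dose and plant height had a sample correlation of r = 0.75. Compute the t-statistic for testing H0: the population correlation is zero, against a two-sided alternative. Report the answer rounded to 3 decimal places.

t = r·√(n−2) / √(1−r²) with r = 0.75, n = 20
  = 0.75·√18 / √(1 − 0.5625)
  = 0.75·4.242641 / 0.661438
  = 3.181981 / 0.661438 = 4.811

4.811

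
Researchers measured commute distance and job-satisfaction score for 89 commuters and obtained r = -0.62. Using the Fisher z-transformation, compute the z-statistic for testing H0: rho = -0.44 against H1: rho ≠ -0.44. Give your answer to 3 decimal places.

z_r = atanh(-0.62) = -0.725005,  z_0 = atanh(-0.44) = -0.472231
SE = 1/√(n−3) = 1/√86 = 0.107833
z = (z_r − z_0)/SE = (-0.725005 − (-0.472231)) / 0.107833 = -0.252774 / 0.107833 = -2.344

-2.344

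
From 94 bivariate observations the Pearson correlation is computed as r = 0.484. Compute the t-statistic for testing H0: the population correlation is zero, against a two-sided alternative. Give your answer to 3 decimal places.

5.305

t = r·√(n−2) / √(1−r²) with r = 0.484, n = 94
  = 0.484·√92 / √(1 − 0.234256)
  = 0.484·9.591663 / 0.875068
  = 4.642365 / 0.875068 = 5.305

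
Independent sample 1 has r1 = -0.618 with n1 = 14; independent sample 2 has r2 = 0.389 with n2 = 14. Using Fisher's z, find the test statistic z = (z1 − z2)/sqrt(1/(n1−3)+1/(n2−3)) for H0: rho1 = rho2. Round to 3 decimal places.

-2.656

z1 = atanh(-0.618) = -0.721763,  z2 = atanh(0.389) = 0.410621
SE = √(1/(n1−3) + 1/(n2−3)) = √(1/11 + 1/11) = √(0.0909091 + 0.0909091) = √0.1818182 = 0.426401
z = (z1 − z2)/SE = (-0.721763 − 0.410621) / 0.426401 = -1.132384 / 0.426401 = -2.656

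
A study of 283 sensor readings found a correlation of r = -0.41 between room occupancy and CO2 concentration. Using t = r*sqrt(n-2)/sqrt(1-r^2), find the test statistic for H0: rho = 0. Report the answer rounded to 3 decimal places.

1 − r² = 1 − 0.1681 = 0.8319;  √(1−r²) = 0.912086
√(n−2) = √281 = 16.763055
t = r·√(n−2)/√(1−r²) = -0.41 · 16.763055 / 0.912086 = -7.535

-7.535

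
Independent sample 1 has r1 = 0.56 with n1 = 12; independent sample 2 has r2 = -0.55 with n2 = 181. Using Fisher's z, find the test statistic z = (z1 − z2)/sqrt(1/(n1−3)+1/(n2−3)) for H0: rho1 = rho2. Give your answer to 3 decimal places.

z1 = atanh(0.56) = 0.632833,  z2 = atanh(-0.55) = -0.618381
SE = √(1/(n1−3) + 1/(n2−3)) = √(1/9 + 1/178) = √(0.1111111 + 0.0056180) = √0.1167291 = 0.341656
z = (z1 − z2)/SE = (0.632833 − (-0.618381)) / 0.341656 = 1.251214 / 0.341656 = 3.662

3.662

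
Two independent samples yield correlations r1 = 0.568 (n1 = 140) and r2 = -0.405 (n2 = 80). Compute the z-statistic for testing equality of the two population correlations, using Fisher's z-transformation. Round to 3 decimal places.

Fisher z-transforms: z1 = atanh(0.568) = 0.644565, z2 = atanh(-0.405) = -0.429616; difference d = 1.074181
Var(d) = 1/137 + 1/77 = 0.0072993 + 0.0129870 = 0.0202863
z = d/√Var(d) = 1.074181 / √0.0202863 = 1.074181 / 0.142430 = 7.542

7.542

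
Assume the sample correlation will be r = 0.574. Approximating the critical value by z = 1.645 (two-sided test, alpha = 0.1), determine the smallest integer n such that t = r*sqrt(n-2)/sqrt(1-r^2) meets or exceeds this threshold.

8

Need r·√(n−2)/√(1−r²) ≥ 1.645
√(n−2) ≥ 1.645·√(1−0.329476) / 0.574 = 1.645·0.818855 / 0.574 = 2.3467
n−2 ≥ 5.5070  ⇒  n ≥ 7.5070
Smallest integer n = 8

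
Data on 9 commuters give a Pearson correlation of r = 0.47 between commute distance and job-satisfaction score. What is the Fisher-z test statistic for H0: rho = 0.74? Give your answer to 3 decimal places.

Fisher z: atanh(0.47) = 0.510070, atanh(0.74) = 0.950479
z = (z_r − z_0)·√(n−3) = (0.510070 − 0.950479)·√6 = -0.440409 · 2.449490 = -1.079

-1.079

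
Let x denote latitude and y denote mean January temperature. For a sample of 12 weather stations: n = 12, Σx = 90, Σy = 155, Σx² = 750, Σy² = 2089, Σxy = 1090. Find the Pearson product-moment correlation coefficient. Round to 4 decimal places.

-0.8980

Numerator: nΣxy − (Σx)(Σy) = 12·1090 − (90)(155) = -870
Denominator: √[(nΣx²−(Σx)²)(nΣy²−(Σy)²)]
  nΣx²−(Σx)² = 12·750 − 8100 = 900;  nΣy²−(Σy)² = 12·2089 − 24025 = 1043
  √(900·1043) = √938700 = 968.8653
r = -870 / 968.8653 = -0.8980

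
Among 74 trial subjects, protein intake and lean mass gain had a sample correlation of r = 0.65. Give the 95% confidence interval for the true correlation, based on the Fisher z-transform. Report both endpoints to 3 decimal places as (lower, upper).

(0.495, 0.765)

Fisher z: z_r = atanh(r) = ½·ln((1+0.65)/(1−0.65)) = 0.775299
SE(z) = 1/√(n−3) = 1/√71 = 0.118678
95% ⇒ z* = 1.960; margin = 1.960·0.118678 = 0.232609
CI on z-scale: (0.542690, 1.007908)
Back-transform: tanh(0.542690) = 0.495021, tanh(1.007908) = 0.764895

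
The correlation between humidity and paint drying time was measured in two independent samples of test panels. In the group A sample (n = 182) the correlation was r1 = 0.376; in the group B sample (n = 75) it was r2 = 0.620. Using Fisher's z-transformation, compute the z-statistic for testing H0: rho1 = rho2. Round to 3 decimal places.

-2.362

Fisher z-transforms: z1 = atanh(0.376) = 0.395393, z2 = atanh(0.620) = 0.725005; difference d = -0.329612
Var(d) = 1/179 + 1/72 = 0.0055866 + 0.0138889 = 0.0194755
z = d/√Var(d) = -0.329612 / √0.0194755 = -0.329612 / 0.139555 = -2.362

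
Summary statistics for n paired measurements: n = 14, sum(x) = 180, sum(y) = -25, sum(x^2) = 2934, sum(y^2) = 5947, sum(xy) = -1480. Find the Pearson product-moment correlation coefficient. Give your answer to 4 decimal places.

-0.6058

Numerator: nΣxy − (Σx)(Σy) = 14·(-1480) − (180)(-25) = -16220
Denominator: √[(nΣx²−(Σx)²)(nΣy²−(Σy)²)]
  nΣx²−(Σx)² = 14·2934 − 32400 = 8676;  nΣy²−(Σy)² = 14·5947 − 625 = 82633
  √(8676·82633) = √716923908 = 26775.4348
r = -16220 / 26775.4348 = -0.6058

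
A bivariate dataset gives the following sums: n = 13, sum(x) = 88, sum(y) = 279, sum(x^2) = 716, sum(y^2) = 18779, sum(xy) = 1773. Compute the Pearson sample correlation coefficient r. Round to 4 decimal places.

Numerator: nΣxy − (Σx)(Σy) = 13·1773 − (88)(279) = -1503
Denominator: √[(nΣx²−(Σx)²)(nΣy²−(Σy)²)]
  nΣx²−(Σx)² = 13·716 − 7744 = 1564;  nΣy²−(Σy)² = 13·18779 − 77841 = 166286
  √(1564·166286) = √260071304 = 16126.7264
r = -1503 / 16126.7264 = -0.0932

-0.0932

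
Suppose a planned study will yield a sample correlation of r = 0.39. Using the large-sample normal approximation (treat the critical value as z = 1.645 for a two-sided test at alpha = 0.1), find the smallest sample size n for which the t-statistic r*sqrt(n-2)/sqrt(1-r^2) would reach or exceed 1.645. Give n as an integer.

18

Need r·√(n−2)/√(1−r²) ≥ 1.645
√(n−2) ≥ 1.645·√(1−0.1521) / 0.39 = 1.645·0.920815 / 0.39 = 3.8840
n−2 ≥ 15.0855  ⇒  n ≥ 17.0855
Smallest integer n = 18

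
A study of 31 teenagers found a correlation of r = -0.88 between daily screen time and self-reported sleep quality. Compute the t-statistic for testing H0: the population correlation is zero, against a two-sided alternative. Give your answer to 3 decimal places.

-9.977

t = r·√(n−2) / √(1−r²) with r = -0.88, n = 31
  = -0.88·√29 / √(1 − 0.7744)
  = -0.88·5.385165 / 0.474974
  = -4.738945 / 0.474974 = -9.977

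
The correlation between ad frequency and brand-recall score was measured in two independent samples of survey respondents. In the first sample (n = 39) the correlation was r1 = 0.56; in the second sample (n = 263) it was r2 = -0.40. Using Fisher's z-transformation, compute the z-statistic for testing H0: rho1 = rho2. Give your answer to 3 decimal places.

5.941

Fisher z-transforms: z1 = atanh(0.56) = 0.632833, z2 = atanh(-0.40) = -0.423649; difference d = 1.056482
Var(d) = 1/36 + 1/260 = 0.0277778 + 0.0038462 = 0.0316240
z = d/√Var(d) = 1.056482 / √0.0316240 = 1.056482 / 0.177831 = 5.941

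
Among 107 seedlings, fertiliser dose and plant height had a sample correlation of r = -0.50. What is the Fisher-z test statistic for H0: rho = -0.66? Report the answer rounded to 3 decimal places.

2.483

z_r = atanh(-0.50) = -0.549306,  z_0 = atanh(-0.66) = -0.792814
SE = 1/√(n−3) = 1/√104 = 0.098058
z = (z_r − z_0)/SE = (-0.549306 − (-0.792814)) / 0.098058 = 0.243508 / 0.098058 = 2.483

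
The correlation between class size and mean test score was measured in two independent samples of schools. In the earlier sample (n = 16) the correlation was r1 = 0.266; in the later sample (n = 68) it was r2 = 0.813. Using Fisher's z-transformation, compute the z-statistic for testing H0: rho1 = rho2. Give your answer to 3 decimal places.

Fisher z-transforms: z1 = atanh(0.266) = 0.272554, z2 = atanh(0.813) = 1.135815; difference d = -0.863261
Var(d) = 1/13 + 1/65 = 0.0769231 + 0.0153846 = 0.0923077
z = d/√Var(d) = -0.863261 / √0.0923077 = -0.863261 / 0.303822 = -2.841

-2.841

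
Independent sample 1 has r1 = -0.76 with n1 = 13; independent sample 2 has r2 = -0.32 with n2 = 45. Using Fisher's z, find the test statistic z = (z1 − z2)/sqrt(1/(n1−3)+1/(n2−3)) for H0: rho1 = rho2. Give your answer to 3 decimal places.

z1 = atanh(-0.76) = -0.996215,  z2 = atanh(-0.32) = -0.331647
SE = √(1/(n1−3) + 1/(n2−3)) = √(1/10 + 1/42) = √(0.1000000 + 0.0238095) = √0.1238095 = 0.351866
z = (z1 − z2)/SE = (-0.996215 − (-0.331647)) / 0.351866 = -0.664568 / 0.351866 = -1.889

-1.889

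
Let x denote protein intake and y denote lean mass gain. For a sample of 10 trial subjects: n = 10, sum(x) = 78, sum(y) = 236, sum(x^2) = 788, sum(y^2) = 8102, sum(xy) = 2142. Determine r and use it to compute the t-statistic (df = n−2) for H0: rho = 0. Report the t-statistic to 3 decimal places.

S_xy = nΣxy − ΣxΣy = 10·2142 − 78·236 = 21420 − 18408 = 3012
S_xx = nΣx² − (Σx)² = 10·788 − 78² = 7880 − 6084 = 1796
S_yy = nΣy² − (Σy)² = 10·8102 − 236² = 81020 − 55696 = 25324
r = S_xy / √(S_xx·S_yy) = 3012 / √(1796·25324) = 3012 / √45481904 = 3012 / 6744.0273 = 0.4466
t = r·√(n−2)/√(1−r²) = 0.4466·√8 / √(1−0.199452) = 1.263176 / 0.894733 = 1.412

1.412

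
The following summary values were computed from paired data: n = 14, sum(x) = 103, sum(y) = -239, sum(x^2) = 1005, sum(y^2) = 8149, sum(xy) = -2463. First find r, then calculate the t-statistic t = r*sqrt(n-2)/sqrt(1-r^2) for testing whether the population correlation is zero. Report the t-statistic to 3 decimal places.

-3.420

S_xy = nΣxy − ΣxΣy = 14·(-2463) − 103·(-239) = -34482 − (-24617) = -9865
S_xx = nΣx² − (Σx)² = 14·1005 − 103² = 14070 − 10609 = 3461
S_yy = nΣy² − (Σy)² = 14·8149 − (-239)² = 114086 − 57121 = 56965
r = S_xy / √(S_xx·S_yy) = -9865 / √(3461·56965) = -9865 / √197155865 = -9865 / 14041.2202 = -0.7026
t = r·√(n−2)/√(1−r²) = -0.7026·√12 / √(1−0.493647) = -2.433878 / 0.711585 = -3.420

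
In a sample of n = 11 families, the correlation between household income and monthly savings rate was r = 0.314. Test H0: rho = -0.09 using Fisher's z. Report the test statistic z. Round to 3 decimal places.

Fisher z: atanh(0.314) = 0.324977, atanh(-0.09) = -0.090244
z = (z_r − z_0)·√(n−3) = (0.324977 − (-0.090244))·√8 = 0.415221 · 2.828427 = 1.174

1.174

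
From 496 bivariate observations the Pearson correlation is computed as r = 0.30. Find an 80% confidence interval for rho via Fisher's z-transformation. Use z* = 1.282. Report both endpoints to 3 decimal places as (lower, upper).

(0.247, 0.352)

z_r = atanh(0.30) = 0.309520;  SE = 1/√(n−3) = 1/√493 = 0.045038
z-limits: 0.309520 ± 1.282·0.045038 = 0.309520 ± 0.057739 = [0.251781, 0.367259]
ρ-limits: (tanh 0.251781, tanh 0.367259) = (0.247, 0.352)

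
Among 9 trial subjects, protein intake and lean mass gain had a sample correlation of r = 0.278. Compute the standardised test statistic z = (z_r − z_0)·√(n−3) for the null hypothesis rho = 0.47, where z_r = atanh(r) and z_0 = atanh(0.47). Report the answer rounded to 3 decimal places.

-0.550

z_r = atanh(0.278) = 0.285513,  z_0 = atanh(0.47) = 0.510070
SE = 1/√(n−3) = 1/√6 = 0.408248
z = (z_r − z_0)/SE = (0.285513 − 0.510070) / 0.408248 = -0.224557 / 0.408248 = -0.550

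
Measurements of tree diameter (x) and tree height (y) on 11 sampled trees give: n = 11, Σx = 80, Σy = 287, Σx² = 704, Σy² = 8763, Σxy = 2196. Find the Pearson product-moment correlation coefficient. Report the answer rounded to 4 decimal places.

S_xy = nΣxy − ΣxΣy = 11·2196 − 80·287 = 24156 − 22960 = 1196
S_xx = nΣx² − (Σx)² = 11·704 − 80² = 7744 − 6400 = 1344
S_yy = nΣy² − (Σy)² = 11·8763 − 287² = 96393 − 82369 = 14024
r = S_xy / √(S_xx·S_yy) = 1196 / √(1344·14024) = 1196 / √18848256 = 1196 / 4341.4578 = 0.2755

0.2755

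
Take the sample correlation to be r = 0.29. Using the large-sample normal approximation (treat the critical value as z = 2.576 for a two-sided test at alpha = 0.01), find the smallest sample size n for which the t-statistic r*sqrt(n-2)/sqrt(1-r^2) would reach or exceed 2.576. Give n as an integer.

75

Need r·√(n−2)/√(1−r²) ≥ 2.576
√(n−2) ≥ 2.576·√(1−0.0841) / 0.29 = 2.576·0.957027 / 0.29 = 8.5010
n−2 ≥ 72.2670  ⇒  n ≥ 74.2670
Smallest integer n = 75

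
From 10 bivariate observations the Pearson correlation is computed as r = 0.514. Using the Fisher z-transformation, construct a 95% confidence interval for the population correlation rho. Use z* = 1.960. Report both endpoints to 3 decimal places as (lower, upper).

(-0.171, 0.864)

Fisher z: z_r = atanh(r) = ½·ln((1+0.514)/(1−0.514)) = 0.568151
SE(z) = 1/√(n−3) = 1/√7 = 0.377964
95% ⇒ z* = 1.960; margin = 1.960·0.377964 = 0.740809
CI on z-scale: (-0.172658, 1.308960)
Back-transform: tanh(-0.172658) = -0.170963, tanh(1.308960) = 0.864012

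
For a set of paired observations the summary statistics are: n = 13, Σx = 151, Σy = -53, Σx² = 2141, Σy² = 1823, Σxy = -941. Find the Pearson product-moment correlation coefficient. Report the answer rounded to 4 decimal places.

Numerator: nΣxy − (Σx)(Σy) = 13·(-941) − (151)(-53) = -4230
Denominator: √[(nΣx²−(Σx)²)(nΣy²−(Σy)²)]
  nΣx²−(Σx)² = 13·2141 − 22801 = 5032;  nΣy²−(Σy)² = 13·1823 − 2809 = 20890
  √(5032·20890) = √105118480 = 10252.7304
r = -4230 / 10252.7304 = -0.4126

-0.4126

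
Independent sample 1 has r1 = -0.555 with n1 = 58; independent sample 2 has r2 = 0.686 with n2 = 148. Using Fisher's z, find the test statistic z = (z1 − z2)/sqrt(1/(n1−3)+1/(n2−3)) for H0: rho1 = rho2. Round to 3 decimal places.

z1 = atanh(-0.555) = -0.625578,  z2 = atanh(0.686) = 0.840361
SE = √(1/(n1−3) + 1/(n2−3)) = √(1/55 + 1/145) = √(0.0181818 + 0.0068966) = √0.0250784 = 0.158362
z = (z1 − z2)/SE = (-0.625578 − 0.840361) / 0.158362 = -1.465939 / 0.158362 = -9.257

-9.257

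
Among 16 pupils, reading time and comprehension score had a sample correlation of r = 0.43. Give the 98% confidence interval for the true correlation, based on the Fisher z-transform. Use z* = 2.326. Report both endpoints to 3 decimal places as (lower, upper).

(-0.183, 0.802)

z_r = atanh(0.43) = 0.459897;  SE = 1/√(n−3) = 1/√13 = 0.277350
z-limits: 0.459897 ± 2.326·0.277350 = 0.459897 ± 0.645116 = [-0.185219, 1.105013]
ρ-limits: (tanh -0.185219, tanh 1.105013) = (-0.183, 0.802)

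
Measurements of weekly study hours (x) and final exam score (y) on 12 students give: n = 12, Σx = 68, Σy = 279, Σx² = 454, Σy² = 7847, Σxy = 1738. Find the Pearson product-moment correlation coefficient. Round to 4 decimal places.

Numerator: nΣxy − (Σx)(Σy) = 12·1738 − (68)(279) = 1884
Denominator: √[(nΣx²−(Σx)²)(nΣy²−(Σy)²)]
  nΣx²−(Σx)² = 12·454 − 4624 = 824;  nΣy²−(Σy)² = 12·7847 − 77841 = 16323
  √(824·16323) = √13450152 = 3667.4449
r = 1884 / 3667.4449 = 0.5137

0.5137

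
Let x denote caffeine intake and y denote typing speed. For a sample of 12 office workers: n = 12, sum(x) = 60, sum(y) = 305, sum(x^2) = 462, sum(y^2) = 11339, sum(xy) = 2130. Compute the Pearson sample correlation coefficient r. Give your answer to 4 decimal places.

0.7937

S_xy = nΣxy − ΣxΣy = 12·2130 − 60·305 = 25560 − 18300 = 7260
S_xx = nΣx² − (Σx)² = 12·462 − 60² = 5544 − 3600 = 1944
S_yy = nΣy² − (Σy)² = 12·11339 − 305² = 136068 − 93025 = 43043
r = S_xy / √(S_xx·S_yy) = 7260 / √(1944·43043) = 7260 / √83675592 = 7260 / 9147.4364 = 0.7937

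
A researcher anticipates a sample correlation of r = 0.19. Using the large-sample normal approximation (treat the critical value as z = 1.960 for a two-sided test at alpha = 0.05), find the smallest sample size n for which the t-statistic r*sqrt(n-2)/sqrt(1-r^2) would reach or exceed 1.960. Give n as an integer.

105

Need r·√(n−2)/√(1−r²) ≥ 1.960
√(n−2) ≥ 1.960·√(1−0.0361) / 0.19 = 1.960·0.981784 / 0.19 = 10.1279
n−2 ≥ 102.5744  ⇒  n ≥ 104.5744
Smallest integer n = 105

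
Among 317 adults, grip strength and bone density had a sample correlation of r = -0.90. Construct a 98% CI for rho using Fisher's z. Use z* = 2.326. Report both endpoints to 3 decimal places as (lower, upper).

Fisher z: z_r = atanh(r) = ½·ln((1+(-0.90))/(1−(-0.90))) = -1.472219
SE(z) = 1/√(n−3) = 1/√314 = 0.056433
98% ⇒ z* = 2.326; margin = 2.326·0.056433 = 0.131263
CI on z-scale: (-1.603482, -1.340956)
Back-transform: tanh(-1.603482) = -0.922191, tanh(-1.340956) = -0.871902

(-0.922, -0.872)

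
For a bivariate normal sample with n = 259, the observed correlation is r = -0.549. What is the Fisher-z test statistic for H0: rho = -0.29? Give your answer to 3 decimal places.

-5.094

Fisher z: atanh(-0.549) = -0.616949, atanh(-0.29) = -0.298566
z = (z_r − z_0)·√(n−3) = (-0.616949 − (-0.298566))·√256 = -0.318383 · 16.000000 = -5.094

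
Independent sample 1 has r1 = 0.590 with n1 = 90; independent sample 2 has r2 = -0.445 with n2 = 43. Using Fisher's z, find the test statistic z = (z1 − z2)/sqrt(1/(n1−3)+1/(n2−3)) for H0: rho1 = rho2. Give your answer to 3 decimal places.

6.052

z1 = atanh(0.590) = 0.677666,  z2 = atanh(-0.445) = -0.478448
SE = √(1/(n1−3) + 1/(n2−3)) = √(1/87 + 1/40) = √(0.0114943 + 0.0250000) = √0.0364943 = 0.191035
z = (z1 − z2)/SE = (0.677666 − (-0.478448)) / 0.191035 = 1.156114 / 0.191035 = 6.052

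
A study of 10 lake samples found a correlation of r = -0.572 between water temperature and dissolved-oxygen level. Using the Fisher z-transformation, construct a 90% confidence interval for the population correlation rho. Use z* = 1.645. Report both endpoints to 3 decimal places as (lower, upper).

z_r = atanh(-0.572) = -0.650490;  SE = 1/√(n−3) = 1/√7 = 0.377964
z-limits: -0.650490 ± 1.645·0.377964 = -0.650490 ± 0.621751 = [-1.272241, -0.028739]
ρ-limits: (tanh -1.272241, tanh -0.028739) = (-0.854, -0.029)

(-0.854, -0.029)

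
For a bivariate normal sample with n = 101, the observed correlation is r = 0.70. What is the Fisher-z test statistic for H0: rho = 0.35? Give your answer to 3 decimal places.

4.968

Fisher z: atanh(0.70) = 0.867301, atanh(0.35) = 0.365444
z = (z_r − z_0)·√(n−3) = (0.867301 − 0.365444)·√98 = 0.501857 · 9.899495 = 4.968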